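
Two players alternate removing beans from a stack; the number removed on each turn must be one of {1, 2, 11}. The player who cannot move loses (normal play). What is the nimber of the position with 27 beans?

n :  0  1  2  3  4  5  6  7  8  9 10 11 12 13 14 15 16 17 18 19 20 21 22 23 24 25 26 27
G :  0  1  2  0  1  2  0  1  2  0  1  2  0  1  2  0  1  2  0  1  2  0  1  2  0  1  2  0

0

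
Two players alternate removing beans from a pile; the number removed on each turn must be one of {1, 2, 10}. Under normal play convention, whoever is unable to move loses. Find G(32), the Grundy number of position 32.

2

n :  0  1  2  3  4  5  6  7  8  9 10 11 12 13 14 15 16 17 18 19 20 21 22 23 24 25 26 27 28 29 30 31 32
G :  0  1  2  0  1  2  0  1  2  0  1  2  0  1  2  0  1  2  0  1  2  0  1  2  0  1  2  0  1  2  0  1  2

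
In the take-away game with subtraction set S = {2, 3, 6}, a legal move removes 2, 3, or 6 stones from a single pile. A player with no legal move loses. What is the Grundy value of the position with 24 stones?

G(0) = 0
G(1) = mex{} = 0
G(2) = mex{0} = 1
G(3) = mex{0,0} = 1
G(4) = mex{1,0} = 2
G(5) = mex{1,1} = 0
G(6) = mex{2,1,0} = 3
G(7) = mex{0,2,0} = 1
G(8) = mex{3,0,1} = 2
G(9) = mex{1,3,1} = 0
G(10) = mex{2,1,2} = 0
G(11) = mex{0,2,0} = 1
G(12) = mex{0,0,3} = 1
G(13) = mex{1,0,1} = 2
G(14) = mex{1,1,2} = 0
G(15) = mex{2,1,0} = 3
G(16) = mex{0,2,0} = 1
G(17) = mex{3,0,1} = 2
G(18) = mex{1,3,1} = 0
G(19) = mex{2,1,2} = 0
G(20) = mex{0,2,0} = 1
G(21) = mex{0,0,3} = 1
G(22) = mex{1,0,1} = 2
G(23) = mex{1,1,2} = 0
G(24) = mex{2,1,0} = 3

3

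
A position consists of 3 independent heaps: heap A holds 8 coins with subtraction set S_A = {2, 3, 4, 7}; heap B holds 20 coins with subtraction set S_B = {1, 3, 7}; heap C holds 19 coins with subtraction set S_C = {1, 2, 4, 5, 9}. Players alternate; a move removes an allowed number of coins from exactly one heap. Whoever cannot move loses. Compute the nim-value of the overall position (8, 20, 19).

1

Heap A, S = {2, 3, 4, 7}:
G(0) = 0
G(1) = mex{} = 0
G(2) = mex{0} = 1
G(3) = mex{0,0} = 1
G(4) = mex{1,0,0} = 2
G(5) = mex{1,1,0} = 2
G(6) = mex{2,1,1} = 0
G(7) = mex{2,2,1,0} = 3
G(8) = mex{0,2,2,0} = 1
G_A(8) = 1.
Heap B, S = {1, 3, 7}:
n :  0  1  2  3  4  5  6  7  8  9 10 11 12 13 14 15 16 17 18 19 20
G :  0  1  0  1  0  1  0  1  0  1  0  1  0  1  0  1  0  1  0  1  0
G_B(20) = 0.
Heap C, S = {1, 2, 4, 5, 9}:
n :  0  1  2  3  4  5  6  7  8  9 10 11 12 13 14 15 16 17 18 19
G :  0  1  2  0  1  2  0  1  2  3  4  5  3  0  1  2  0  1  2  0
G_C(19) = 0.
Combined Grundy value = 1 ⊕ 0 ⊕ 0 = 1.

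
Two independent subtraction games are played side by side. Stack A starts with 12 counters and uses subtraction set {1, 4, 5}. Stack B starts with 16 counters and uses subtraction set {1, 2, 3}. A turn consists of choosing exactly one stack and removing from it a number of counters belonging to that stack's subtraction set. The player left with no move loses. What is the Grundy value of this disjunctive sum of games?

2

Stack A, S = {1, 4, 5}:
n :  0  1  2  3  4  5  6  7  8  9 10 11 12
G :  0  1  0  1  2  3  2  3  0  1  0  1  2
G_A(12) = 2.
Stack B, S = {1, 2, 3}:
G(0) = 0
G(1) = mex{0} = 1
G(2) = mex{1,0} = 2
G(3) = mex{2,1,0} = 3
G(4) = mex{3,2,1} = 0
G(5) = mex{0,3,2} = 1
G(6) = mex{1,0,3} = 2
G(7) = mex{2,1,0} = 3
G(8) = mex{3,2,1} = 0
G(9) = mex{0,3,2} = 1
G(10) = mex{1,0,3} = 2
G(11) = mex{2,1,0} = 3
G(12) = mex{3,2,1} = 0
G(13) = mex{0,3,2} = 1
G(14) = mex{1,0,3} = 2
G(15) = mex{2,1,0} = 3
G(16) = mex{3,2,1} = 0
G_B(16) = 0.
Combined Grundy value = 2 ⊕ 0 = 2.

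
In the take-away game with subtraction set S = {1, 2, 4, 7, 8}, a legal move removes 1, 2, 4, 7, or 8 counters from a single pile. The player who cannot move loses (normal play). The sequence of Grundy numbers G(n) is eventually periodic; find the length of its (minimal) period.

n :  0  1  2  3  4  5  6  7  8  9 10 11 12 13 14
G :  0  1  2  0  1  2  0  1  2  0  1  2  0  1  2
G(n+3) = G(n) holds for n = 0,…,7 (a full window of length max(S) = 8), so the sequence is purely periodic with period 3.

3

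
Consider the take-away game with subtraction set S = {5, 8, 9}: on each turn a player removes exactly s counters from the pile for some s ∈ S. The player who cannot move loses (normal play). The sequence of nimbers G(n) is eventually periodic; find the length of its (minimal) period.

G(0) = 0
G(1) = mex{} = 0
G(2) = mex{} = 0
G(3) = mex{} = 0
G(4) = mex{} = 0
G(5) = mex{0} = 1
G(6) = mex{0} = 1
G(7) = mex{0} = 1
G(8) = mex{0,0} = 1
G(9) = mex{0,0,0} = 1
G(10) = mex{1,0,0} = 2
G(11) = mex{1,0,0} = 2
G(12) = mex{1,0,0} = 2
G(13) = mex{1,1,0} = 2
G(14) = mex{1,1,1} = 0
G(15) = mex{2,1,1} = 0
G(16) = mex{2,1,1} = 0
G(17) = mex{2,1,1} = 0
G(18) = mex{2,2,1} = 0
G(19) = mex{0,2,2} = 1
G(20) = mex{0,2,2} = 1
G(21) = mex{0,2,2} = 1
G(22) = mex{0,0,2} = 1
G(23) = mex{0,0,0} = 1
G(24) = mex{1,0,0} = 2
G(25) = mex{1,0,0} = 2
G(26) = mex{1,0,0} = 2
G(27) = mex{1,1,0} = 2
G(28) = mex{1,1,1} = 0
G(29) = mex{2,1,1} = 0
G(n+14) = G(n) holds for n = 0,…,8 (a full window of length max(S) = 9), so the sequence is purely periodic with period 14.

14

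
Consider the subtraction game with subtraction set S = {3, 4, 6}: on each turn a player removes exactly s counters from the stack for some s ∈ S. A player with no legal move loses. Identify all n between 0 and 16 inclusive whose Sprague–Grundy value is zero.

n :  0  1  2  3  4  5  6  7  8  9 10 11 12 13 14 15 16
G :  0  0  0  1  1  1  2  2  2  0  0  0  1  1  1  2  2
P-positions are exactly the n with G(n) = 0.

0, 1, 2, 9, 10, 11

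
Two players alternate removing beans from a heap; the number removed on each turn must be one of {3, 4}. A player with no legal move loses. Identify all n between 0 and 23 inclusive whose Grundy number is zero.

n :  0  1  2  3  4  5  6  7  8  9 10 11 12 13 14 15 16 17 18 19 20 21 22 23
G :  0  0  0  1  1  1  2  0  0  0  1  1  1  2  0  0  0  1  1  1  2  0  0  0
P-positions are exactly the n with G(n) = 0.

0, 1, 2, 7, 8, 9, 14, 15, 16, 21, 22, 23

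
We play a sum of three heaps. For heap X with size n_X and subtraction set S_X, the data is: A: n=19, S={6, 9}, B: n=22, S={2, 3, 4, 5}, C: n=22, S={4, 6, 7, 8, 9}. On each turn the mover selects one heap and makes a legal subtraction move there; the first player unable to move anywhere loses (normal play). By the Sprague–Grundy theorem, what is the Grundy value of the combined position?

2

Heap A, S = {6, 9}:
G(0) = 0
G(1) = mex{} = 0
G(2) = mex{} = 0
G(3) = mex{} = 0
G(4) = mex{} = 0
G(5) = mex{} = 0
G(6) = mex{0} = 1
G(7) = mex{0} = 1
G(8) = mex{0} = 1
G(9) = mex{0,0} = 1
G(10) = mex{0,0} = 1
G(11) = mex{0,0} = 1
G(12) = mex{1,0} = 2
G(13) = mex{1,0} = 2
G(14) = mex{1,0} = 2
G(15) = mex{1,1} = 0
G(16) = mex{1,1} = 0
G(17) = mex{1,1} = 0
G(18) = mex{2,1} = 0
G(19) = mex{2,1} = 0
G_A(19) = 0.
Heap B, S = {2, 3, 4, 5}:
n :  0  1  2  3  4  5  6  7  8  9 10 11 12 13 14 15 16 17 18 19 20 21 22
G :  0  0  1  1  2  2  3  0  0  1  1  2  2  3  0  0  1  1  2  2  3  0  0
G_B(22) = 0.
Heap C, S = {4, 6, 7, 8, 9}:
G(0) = 0
G(1) = mex{} = 0
G(2) = mex{} = 0
G(3) = mex{} = 0
G(4) = mex{0} = 1
G(5) = mex{0} = 1
G(6) = mex{0,0} = 1
G(7) = mex{0,0,0} = 1
G(8) = mex{1,0,0,0} = 2
G(9) = mex{1,0,0,0,0} = 2
G(10) = mex{1,1,0,0,0} = 2
G(11) = mex{1,1,1,0,0} = 2
G(12) = mex{2,1,1,1,0} = 3
G(13) = mex{2,1,1,1,1} = 0
G(14) = mex{2,2,1,1,1} = 0
G(15) = mex{2,2,2,1,1} = 0
G(16) = mex{3,2,2,2,1} = 0
G(17) = mex{0,2,2,2,2} = 1
G(18) = mex{0,3,2,2,2} = 1
G(19) = mex{0,0,3,2,2} = 1
G(20) = mex{0,0,0,3,2} = 1
G(21) = mex{1,0,0,0,3} = 2
G(22) = mex{1,0,0,0,0} = 2
G_C(22) = 2.
Combined Grundy value = 0 ⊕ 0 ⊕ 2 = 2.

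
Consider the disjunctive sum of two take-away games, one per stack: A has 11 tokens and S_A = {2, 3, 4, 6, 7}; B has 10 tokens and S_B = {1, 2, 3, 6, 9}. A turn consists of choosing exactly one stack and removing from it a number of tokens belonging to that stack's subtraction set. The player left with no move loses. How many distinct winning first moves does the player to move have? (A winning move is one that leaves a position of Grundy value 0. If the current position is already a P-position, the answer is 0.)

4

Stack A, S = {2, 3, 4, 6, 7}:
G(0) = 0
G(1) = mex{} = 0
G(2) = mex{0} = 1
G(3) = mex{0,0} = 1
G(4) = mex{1,0,0} = 2
G(5) = mex{1,1,0} = 2
G(6) = mex{2,1,1,0} = 3
G(7) = mex{2,2,1,0,0} = 3
G(8) = mex{3,2,2,1,0} = 4
G(9) = mex{3,3,2,1,1} = 0
G(10) = mex{4,3,3,2,1} = 0
G(11) = mex{0,4,3,2,2} = 1
G_A(11) = 1.
Stack B, S = {1, 2, 3, 6, 9}:
n :  0  1  2  3  4  5  6  7  8  9 10
G :  0  1  2  3  0  1  2  3  0  1  2
G_B(10) = 2.
Combined Grundy value = 1 ⊕ 2 = 3.
A winning move leaves total XOR = 0, i.e. changes one component's Grundy value g to g ⊕ X where X is the current total.
Stack A: need g' = 1⊕3 = 2. Options: 11−2→G=0, 11−3→G=4, 11−4→G=3, 11−6→G=2, 11−7→G=2. Hits: 2.
Stack B: need g' = 2⊕3 = 1. Options: 10−1→G=1, 10−2→G=0, 10−3→G=3, 10−6→G=0, 10−9→G=1. Hits: 2.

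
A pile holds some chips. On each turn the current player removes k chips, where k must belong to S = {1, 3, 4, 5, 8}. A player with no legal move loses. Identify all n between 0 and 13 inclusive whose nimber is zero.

0, 2, 9, 11

G(0) = 0
G(1) = mex{0} = 1
G(2) = mex{1} = 0
G(3) = mex{0,0} = 1
G(4) = mex{1,1,0} = 2
G(5) = mex{2,0,1,0} = 3
G(6) = mex{3,1,0,1} = 2
G(7) = mex{2,2,1,0} = 3
G(8) = mex{3,3,2,1,0} = 4
G(9) = mex{4,2,3,2,1} = 0
G(10) = mex{0,3,2,3,0} = 1
G(11) = mex{1,4,3,2,1} = 0
G(12) = mex{0,0,4,3,2} = 1
G(13) = mex{1,1,0,4,3} = 2
P-positions are exactly the n with G(n) = 0.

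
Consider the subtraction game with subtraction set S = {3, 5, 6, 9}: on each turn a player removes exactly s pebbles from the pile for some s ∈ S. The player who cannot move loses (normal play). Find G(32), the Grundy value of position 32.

2

n :  0  1  2  3  4  5  6  7  8  9 10 11 12 13 14 15 16 17 18 19 20 21 22 23 24 25 26 27 28 29 30 31 32
G :  0  0  0  1  1  1  2  2  2  3  3  3  0  0  0  1  1  1  2  2  2  3  3  3  0  0  0  1  1  1  2  2  2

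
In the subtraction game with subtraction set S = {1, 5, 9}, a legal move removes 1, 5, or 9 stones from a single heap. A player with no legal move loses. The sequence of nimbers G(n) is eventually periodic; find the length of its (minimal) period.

n :  0  1  2  3  4  5  6  7  8  9 10 11 12 13 14
G :  0  1  0  1  0  1  0  1  0  1  0  1  0  1  0
G(n+2) = G(n) holds for n = 0,…,8 (a full window of length max(S) = 9), so the sequence is purely periodic with period 2.

2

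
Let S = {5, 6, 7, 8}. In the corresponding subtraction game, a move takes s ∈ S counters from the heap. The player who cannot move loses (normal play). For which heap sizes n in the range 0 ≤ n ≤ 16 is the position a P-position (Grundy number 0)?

n :  0  1  2  3  4  5  6  7  8  9 10 11 12 13 14 15 16
G :  0  0  0  0  0  1  1  1  1  1  2  2  2  0  0  0  0
P-positions are exactly the n with G(n) = 0.

0, 1, 2, 3, 4, 13, 14, 15, 16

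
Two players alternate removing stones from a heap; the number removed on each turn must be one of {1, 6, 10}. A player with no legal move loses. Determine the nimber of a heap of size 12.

1

G(0) = 0
G(1) = mex{0} = 1
G(2) = mex{1} = 0
G(3) = mex{0} = 1
G(4) = mex{1} = 0
G(5) = mex{0} = 1
G(6) = mex{1,0} = 2
G(7) = mex{2,1} = 0
G(8) = mex{0,0} = 1
G(9) = mex{1,1} = 0
G(10) = mex{0,0,0} = 1
G(11) = mex{1,1,1} = 0
G(12) = mex{0,2,0} = 1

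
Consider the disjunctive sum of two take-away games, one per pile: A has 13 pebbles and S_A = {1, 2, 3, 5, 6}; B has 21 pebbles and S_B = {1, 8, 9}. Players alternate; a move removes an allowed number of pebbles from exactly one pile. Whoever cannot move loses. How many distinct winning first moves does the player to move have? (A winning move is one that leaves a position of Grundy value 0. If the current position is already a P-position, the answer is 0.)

Pile A, S = {1, 2, 3, 5, 6}:
n :  0  1  2  3  4  5  6  7  8  9 10 11 12 13
G :  0  1  2  3  0  1  2  3  0  1  2  3  0  1
G_A(13) = 1.
Pile B, S = {1, 8, 9}:
G(0) = 0
G(1) = mex{0} = 1
G(2) = mex{1} = 0
G(3) = mex{0} = 1
G(4) = mex{1} = 0
G(5) = mex{0} = 1
G(6) = mex{1} = 0
G(7) = mex{0} = 1
G(8) = mex{1,0} = 2
G(9) = mex{2,1,0} = 3
G(10) = mex{3,0,1} = 2
G(11) = mex{2,1,0} = 3
G(12) = mex{3,0,1} = 2
G(13) = mex{2,1,0} = 3
G(14) = mex{3,0,1} = 2
G(15) = mex{2,1,0} = 3
G(16) = mex{3,2,1} = 0
G(17) = mex{0,3,2} = 1
G(18) = mex{1,2,3} = 0
G(19) = mex{0,3,2} = 1
G(20) = mex{1,2,3} = 0
G(21) = mex{0,3,2} = 1
G_B(21) = 1.
Combined Grundy value = 1 ⊕ 1 = 0.
A winning move leaves total XOR = 0, i.e. changes one component's Grundy value g to g ⊕ X where X is the current total.
Pile A: target g' = 1⊕0 = 1, but every legal move changes the Grundy value (mex property), so 0 moves.
Pile B: target g' = 1⊕0 = 1, but every legal move changes the Grundy value (mex property), so 0 moves.

0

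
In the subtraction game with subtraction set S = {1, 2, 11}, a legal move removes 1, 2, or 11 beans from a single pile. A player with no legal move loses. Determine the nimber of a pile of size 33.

G(0) = 0
G(1) = mex{0} = 1
G(2) = mex{1,0} = 2
G(3) = mex{2,1} = 0
G(4) = mex{0,2} = 1
G(5) = mex{1,0} = 2
G(6) = mex{2,1} = 0
G(7) = mex{0,2} = 1
G(8) = mex{1,0} = 2
G(9) = mex{2,1} = 0
G(10) = mex{0,2} = 1
G(11) = mex{1,0,0} = 2
G(12) = mex{2,1,1} = 0
G(13) = mex{0,2,2} = 1
G(14) = mex{1,0,0} = 2
G(15) = mex{2,1,1} = 0
G(16) = mex{0,2,2} = 1
G(17) = mex{1,0,0} = 2
G(18) = mex{2,1,1} = 0
G(19) = mex{0,2,2} = 1
G(20) = mex{1,0,0} = 2
G(21) = mex{2,1,1} = 0
G(22) = mex{0,2,2} = 1
G(23) = mex{1,0,0} = 2
G(24) = mex{2,1,1} = 0
G(25) = mex{0,2,2} = 1
G(26) = mex{1,0,0} = 2
G(27) = mex{2,1,1} = 0
G(28) = mex{0,2,2} = 1
G(29) = mex{1,0,0} = 2
G(30) = mex{2,1,1} = 0
G(31) = mex{0,2,2} = 1
G(32) = mex{1,0,0} = 2
G(33) = mex{2,1,1} = 0

0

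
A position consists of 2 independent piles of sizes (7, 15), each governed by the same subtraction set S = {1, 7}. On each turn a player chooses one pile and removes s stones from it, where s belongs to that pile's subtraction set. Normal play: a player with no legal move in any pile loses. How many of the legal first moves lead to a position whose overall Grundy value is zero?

All piles use S = {1, 7}:
G(0) = 0
G(1) = mex{0} = 1
G(2) = mex{1} = 0
G(3) = mex{0} = 1
G(4) = mex{1} = 0
G(5) = mex{0} = 1
G(6) = mex{1} = 0
G(7) = mex{0,0} = 1
G(8) = mex{1,1} = 0
G(9) = mex{0,0} = 1
G(10) = mex{1,1} = 0
G(11) = mex{0,0} = 1
G(12) = mex{1,1} = 0
G(13) = mex{0,0} = 1
G(14) = mex{1,1} = 0
G(15) = mex{0,0} = 1
Pile A: G(7) = 1.
Pile B: G(15) = 1.
Combined Grundy value = 1 ⊕ 1 = 0.
A winning move leaves total XOR = 0, i.e. changes one component's Grundy value g to g ⊕ X where X is the current total.
Pile A: target g' = 1⊕0 = 1, but every legal move changes the Grundy value (mex property), so 0 moves.
Pile B: target g' = 1⊕0 = 1, but every legal move changes the Grundy value (mex property), so 0 moves.

0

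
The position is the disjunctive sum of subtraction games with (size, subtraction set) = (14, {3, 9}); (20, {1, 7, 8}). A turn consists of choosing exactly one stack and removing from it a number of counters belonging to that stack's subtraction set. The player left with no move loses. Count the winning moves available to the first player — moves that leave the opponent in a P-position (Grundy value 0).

Stack A, S = {3, 9}:
G(0) = 0
G(1) = mex{} = 0
G(2) = mex{} = 0
G(3) = mex{0} = 1
G(4) = mex{0} = 1
G(5) = mex{0} = 1
G(6) = mex{1} = 0
G(7) = mex{1} = 0
G(8) = mex{1} = 0
G(9) = mex{0,0} = 1
G(10) = mex{0,0} = 1
G(11) = mex{0,0} = 1
G(12) = mex{1,1} = 0
G(13) = mex{1,1} = 0
G(14) = mex{1,1} = 0
G_A(14) = 0.
Stack B, S = {1, 7, 8}:
n :  0  1  2  3  4  5  6  7  8  9 10 11 12 13 14 15 16 17 18 19 20
G :  0  1  0  1  0  1  0  1  2  3  2  3  2  3  2  0  1  0  1  0  1
G_B(20) = 1.
Combined Grundy value = 0 ⊕ 1 = 1.
A winning move leaves total XOR = 0, i.e. changes one component's Grundy value g to g ⊕ X where X is the current total.
Stack A: need g' = 0⊕1 = 1. Options: 14−3→G=1, 14−9→G=1. Hits: 2.
Stack B: need g' = 1⊕1 = 0. Options: 20−1→G=0, 20−7→G=3, 20−8→G=2. Hits: 1.

3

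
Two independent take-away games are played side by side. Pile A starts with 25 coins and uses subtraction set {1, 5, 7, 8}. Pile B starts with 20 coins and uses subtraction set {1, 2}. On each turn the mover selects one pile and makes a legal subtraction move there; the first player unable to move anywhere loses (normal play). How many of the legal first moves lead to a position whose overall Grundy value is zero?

Pile A, S = {1, 5, 7, 8}:
G(0) = 0
G(1) = mex{0} = 1
G(2) = mex{1} = 0
G(3) = mex{0} = 1
G(4) = mex{1} = 0
G(5) = mex{0,0} = 1
G(6) = mex{1,1} = 0
G(7) = mex{0,0,0} = 1
G(8) = mex{1,1,1,0} = 2
G(9) = mex{2,0,0,1} = 3
G(10) = mex{3,1,1,0} = 2
G(11) = mex{2,0,0,1} = 3
G(12) = mex{3,1,1,0} = 2
G(13) = mex{2,2,0,1} = 3
G(14) = mex{3,3,1,0} = 2
G(15) = mex{2,2,2,1} = 0
G(16) = mex{0,3,3,2} = 1
G(17) = mex{1,2,2,3} = 0
G(18) = mex{0,3,3,2} = 1
G(19) = mex{1,2,2,3} = 0
G(20) = mex{0,0,3,2} = 1
G(21) = mex{1,1,2,3} = 0
G(22) = mex{0,0,0,2} = 1
G(23) = mex{1,1,1,0} = 2
G(24) = mex{2,0,0,1} = 3
G(25) = mex{3,1,1,0} = 2
G_A(25) = 2.
Pile B, S = {1, 2}:
n :  0  1  2  3  4  5  6  7  8  9 10 11 12 13 14 15 16 17 18 19 20
G :  0  1  2  0  1  2  0  1  2  0  1  2  0  1  2  0  1  2  0  1  2
G_B(20) = 2.
Combined Grundy value = 2 ⊕ 2 = 0.
A winning move leaves total XOR = 0, i.e. changes one component's Grundy value g to g ⊕ X where X is the current total.
Pile A: target g' = 2⊕0 = 2, but every legal move changes the Grundy value (mex property), so 0 moves.
Pile B: target g' = 2⊕0 = 2, but every legal move changes the Grundy value (mex property), so 0 moves.

0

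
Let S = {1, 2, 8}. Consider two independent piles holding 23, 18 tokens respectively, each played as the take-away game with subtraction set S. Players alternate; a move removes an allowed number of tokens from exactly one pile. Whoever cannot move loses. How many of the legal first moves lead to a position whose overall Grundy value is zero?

All piles use S = {1, 2, 8}:
n :  0  1  2  3  4  5  6  7  8  9 10 11 12 13 14 15 16 17 18 19 20 21 22 23
G :  0  1  2  0  1  2  0  1  2  0  1  2  0  1  2  0  1  2  0  1  2  0  1  2
Pile A: G(23) = 2.
Pile B: G(18) = 0.
Combined Grundy value = 2 ⊕ 0 = 2.
A winning move leaves total XOR = 0, i.e. changes one component's Grundy value g to g ⊕ X where X is the current total.
Pile A: need g' = 2⊕2 = 0. Options: 23−1→G=1, 23−2→G=0, 23−8→G=0. Hits: 2.
Pile B: need g' = 0⊕2 = 2. Options: 18−1→G=2, 18−2→G=1, 18−8→G=1. Hits: 1.

3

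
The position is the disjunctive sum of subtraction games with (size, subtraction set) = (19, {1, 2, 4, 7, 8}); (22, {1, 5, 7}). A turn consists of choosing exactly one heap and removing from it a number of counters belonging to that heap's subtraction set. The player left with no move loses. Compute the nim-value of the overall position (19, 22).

Heap A, S = {1, 2, 4, 7, 8}:
G(0) = 0
G(1) = mex{0} = 1
G(2) = mex{1,0} = 2
G(3) = mex{2,1} = 0
G(4) = mex{0,2,0} = 1
G(5) = mex{1,0,1} = 2
G(6) = mex{2,1,2} = 0
G(7) = mex{0,2,0,0} = 1
G(8) = mex{1,0,1,1,0} = 2
G(9) = mex{2,1,2,2,1} = 0
G(10) = mex{0,2,0,0,2} = 1
G(11) = mex{1,0,1,1,0} = 2
G(12) = mex{2,1,2,2,1} = 0
G(13) = mex{0,2,0,0,2} = 1
G(14) = mex{1,0,1,1,0} = 2
G(15) = mex{2,1,2,2,1} = 0
G(16) = mex{0,2,0,0,2} = 1
G(17) = mex{1,0,1,1,0} = 2
G(18) = mex{2,1,2,2,1} = 0
G(19) = mex{0,2,0,0,2} = 1
G_A(19) = 1.
Heap B, S = {1, 5, 7}:
n :  0  1  2  3  4  5  6  7  8  9 10 11 12 13 14 15 16 17 18 19 20 21 22
G :  0  1  0  1  0  1  0  1  0  1  0  1  0  1  0  1  0  1  0  1  0  1  0
G_B(22) = 0.
Combined Grundy value = 1 ⊕ 0 = 1.

1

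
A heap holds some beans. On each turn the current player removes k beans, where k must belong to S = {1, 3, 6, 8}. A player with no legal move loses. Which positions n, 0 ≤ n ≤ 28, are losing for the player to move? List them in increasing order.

0, 2, 4, 9, 11, 13, 18, 20, 22, 27

G(0) = 0
G(1) = mex{0} = 1
G(2) = mex{1} = 0
G(3) = mex{0,0} = 1
G(4) = mex{1,1} = 0
G(5) = mex{0,0} = 1
G(6) = mex{1,1,0} = 2
G(7) = mex{2,0,1} = 3
G(8) = mex{3,1,0,0} = 2
G(9) = mex{2,2,1,1} = 0
G(10) = mex{0,3,0,0} = 1
G(11) = mex{1,2,1,1} = 0
G(12) = mex{0,0,2,0} = 1
G(13) = mex{1,1,3,1} = 0
G(14) = mex{0,0,2,2} = 1
G(15) = mex{1,1,0,3} = 2
G(16) = mex{2,0,1,2} = 3
G(17) = mex{3,1,0,0} = 2
G(18) = mex{2,2,1,1} = 0
G(19) = mex{0,3,0,0} = 1
G(20) = mex{1,2,1,1} = 0
G(21) = mex{0,0,2,0} = 1
G(22) = mex{1,1,3,1} = 0
G(23) = mex{0,0,2,2} = 1
G(24) = mex{1,1,0,3} = 2
G(25) = mex{2,0,1,2} = 3
G(26) = mex{3,1,0,0} = 2
G(27) = mex{2,2,1,1} = 0
G(28) = mex{0,3,0,0} = 1
P-positions are exactly the n with G(n) = 0.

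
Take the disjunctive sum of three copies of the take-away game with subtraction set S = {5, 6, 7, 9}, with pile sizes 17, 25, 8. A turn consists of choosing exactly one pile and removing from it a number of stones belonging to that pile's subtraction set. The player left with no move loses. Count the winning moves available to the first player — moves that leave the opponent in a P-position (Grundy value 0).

2

All piles use S = {5, 6, 7, 9}:
G(0) = 0
G(1) = mex{} = 0
G(2) = mex{} = 0
G(3) = mex{} = 0
G(4) = mex{} = 0
G(5) = mex{0} = 1
G(6) = mex{0,0} = 1
G(7) = mex{0,0,0} = 1
G(8) = mex{0,0,0} = 1
G(9) = mex{0,0,0,0} = 1
G(10) = mex{1,0,0,0} = 2
G(11) = mex{1,1,0,0} = 2
G(12) = mex{1,1,1,0} = 2
G(13) = mex{1,1,1,0} = 2
G(14) = mex{1,1,1,1} = 0
G(15) = mex{2,1,1,1} = 0
G(16) = mex{2,2,1,1} = 0
G(17) = mex{2,2,2,1} = 0
G(18) = mex{2,2,2,1} = 0
G(19) = mex{0,2,2,2} = 1
G(20) = mex{0,0,2,2} = 1
G(21) = mex{0,0,0,2} = 1
G(22) = mex{0,0,0,2} = 1
G(23) = mex{0,0,0,0} = 1
G(24) = mex{1,0,0,0} = 2
G(25) = mex{1,1,0,0} = 2
Pile A: G(17) = 0.
Pile B: G(25) = 2.
Pile C: G(8) = 1.
Combined Grundy value = 0 ⊕ 2 ⊕ 1 = 3.
A winning move leaves total XOR = 0, i.e. changes one component's Grundy value g to g ⊕ X where X is the current total.
Pile A: need g' = 0⊕3 = 3. Options: 17−5→G=2, 17−6→G=2, 17−7→G=2, 17−9→G=1. Hits: 0.
Pile B: need g' = 2⊕3 = 1. Options: 25−5→G=1, 25−6→G=1, 25−7→G=0, 25−9→G=0. Hits: 2.
Pile C: need g' = 1⊕3 = 2. Options: 8−5→G=0, 8−6→G=0, 8−7→G=0. Hits: 0.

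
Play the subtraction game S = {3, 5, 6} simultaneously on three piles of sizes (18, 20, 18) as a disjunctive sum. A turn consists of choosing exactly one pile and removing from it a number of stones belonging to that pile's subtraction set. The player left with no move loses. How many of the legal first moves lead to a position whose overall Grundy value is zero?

All piles use S = {3, 5, 6}:
n :  0  1  2  3  4  5  6  7  8  9 10 11 12 13 14 15 16 17 18 19 20
G :  0  0  0  1  1  1  2  2  2  0  0  0  1  1  1  2  2  2  0  0  0
Pile A: G(18) = 0.
Pile B: G(20) = 0.
Pile C: G(18) = 0.
Combined Grundy value = 0 ⊕ 0 ⊕ 0 = 0.
A winning move leaves total XOR = 0, i.e. changes one component's Grundy value g to g ⊕ X where X is the current total.
Pile A: target g' = 0⊕0 = 0, but every legal move changes the Grundy value (mex property), so 0 moves.
Pile B: target g' = 0⊕0 = 0, but every legal move changes the Grundy value (mex property), so 0 moves.
Pile C: target g' = 0⊕0 = 0, but every legal move changes the Grundy value (mex property), so 0 moves.

0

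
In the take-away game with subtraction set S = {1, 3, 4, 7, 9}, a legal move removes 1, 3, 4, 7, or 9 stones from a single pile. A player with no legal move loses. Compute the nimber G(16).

0

G(0) = 0
G(1) = mex{0} = 1
G(2) = mex{1} = 0
G(3) = mex{0,0} = 1
G(4) = mex{1,1,0} = 2
G(5) = mex{2,0,1} = 3
G(6) = mex{3,1,0} = 2
G(7) = mex{2,2,1,0} = 3
G(8) = mex{3,3,2,1} = 0
G(9) = mex{0,2,3,0,0} = 1
G(10) = mex{1,3,2,1,1} = 0
G(11) = mex{0,0,3,2,0} = 1
G(12) = mex{1,1,0,3,1} = 2
G(13) = mex{2,0,1,2,2} = 3
G(14) = mex{3,1,0,3,3} = 2
G(15) = mex{2,2,1,0,2} = 3
G(16) = mex{3,3,2,1,3} = 0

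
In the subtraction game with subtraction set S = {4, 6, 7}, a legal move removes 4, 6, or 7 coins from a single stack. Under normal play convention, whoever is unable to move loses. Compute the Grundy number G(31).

G(0) = 0
G(1) = mex{} = 0
G(2) = mex{} = 0
G(3) = mex{} = 0
G(4) = mex{0} = 1
G(5) = mex{0} = 1
G(6) = mex{0,0} = 1
G(7) = mex{0,0,0} = 1
G(8) = mex{1,0,0} = 2
G(9) = mex{1,0,0} = 2
G(10) = mex{1,1,0} = 2
G(11) = mex{1,1,1} = 0
G(12) = mex{2,1,1} = 0
G(13) = mex{2,1,1} = 0
G(14) = mex{2,2,1} = 0
G(15) = mex{0,2,2} = 1
G(16) = mex{0,2,2} = 1
G(17) = mex{0,0,2} = 1
G(18) = mex{0,0,0} = 1
G(19) = mex{1,0,0} = 2
G(20) = mex{1,0,0} = 2
G(21) = mex{1,1,0} = 2
G(22) = mex{1,1,1} = 0
G(23) = mex{2,1,1} = 0
G(24) = mex{2,1,1} = 0
G(25) = mex{2,2,1} = 0
G(26) = mex{0,2,2} = 1
G(27) = mex{0,2,2} = 1
G(28) = mex{0,0,2} = 1
G(29) = mex{0,0,0} = 1
G(30) = mex{1,0,0} = 2
G(31) = mex{1,0,0} = 2

2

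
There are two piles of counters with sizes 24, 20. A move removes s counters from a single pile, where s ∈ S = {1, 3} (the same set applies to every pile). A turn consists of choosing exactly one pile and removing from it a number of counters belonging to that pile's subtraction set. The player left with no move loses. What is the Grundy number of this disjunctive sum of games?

All piles use S = {1, 3}:
G(0) = 0
G(1) = mex{0} = 1
G(2) = mex{1} = 0
G(3) = mex{0,0} = 1
G(4) = mex{1,1} = 0
G(5) = mex{0,0} = 1
G(6) = mex{1,1} = 0
G(7) = mex{0,0} = 1
G(8) = mex{1,1} = 0
G(9) = mex{0,0} = 1
G(10) = mex{1,1} = 0
G(11) = mex{0,0} = 1
G(12) = mex{1,1} = 0
G(13) = mex{0,0} = 1
G(14) = mex{1,1} = 0
G(15) = mex{0,0} = 1
G(16) = mex{1,1} = 0
G(17) = mex{0,0} = 1
G(18) = mex{1,1} = 0
G(19) = mex{0,0} = 1
G(20) = mex{1,1} = 0
G(21) = mex{0,0} = 1
G(22) = mex{1,1} = 0
G(23) = mex{0,0} = 1
G(24) = mex{1,1} = 0
Pile A: G(24) = 0.
Pile B: G(20) = 0.
Combined Grundy value = 0 ⊕ 0 = 0.

0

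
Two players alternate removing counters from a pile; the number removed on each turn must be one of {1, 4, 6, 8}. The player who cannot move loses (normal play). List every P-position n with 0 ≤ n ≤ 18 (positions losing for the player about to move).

G(0) = 0
G(1) = mex{0} = 1
G(2) = mex{1} = 0
G(3) = mex{0} = 1
G(4) = mex{1,0} = 2
G(5) = mex{2,1} = 0
G(6) = mex{0,0,0} = 1
G(7) = mex{1,1,1} = 0
G(8) = mex{0,2,0,0} = 1
G(9) = mex{1,0,1,1} = 2
G(10) = mex{2,1,2,0} = 3
G(11) = mex{3,0,0,1} = 2
G(12) = mex{2,1,1,2} = 0
G(13) = mex{0,2,0,0} = 1
G(14) = mex{1,3,1,1} = 0
G(15) = mex{0,2,2,0} = 1
G(16) = mex{1,0,3,1} = 2
G(17) = mex{2,1,2,2} = 0
G(18) = mex{0,0,0,3} = 1
P-positions are exactly the n with G(n) = 0.

0, 2, 5, 7, 12, 14, 17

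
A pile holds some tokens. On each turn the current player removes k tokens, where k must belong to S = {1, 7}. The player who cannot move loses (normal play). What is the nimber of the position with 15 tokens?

G(0) = 0
G(1) = mex{0} = 1
G(2) = mex{1} = 0
G(3) = mex{0} = 1
G(4) = mex{1} = 0
G(5) = mex{0} = 1
G(6) = mex{1} = 0
G(7) = mex{0,0} = 1
G(8) = mex{1,1} = 0
G(9) = mex{0,0} = 1
G(10) = mex{1,1} = 0
G(11) = mex{0,0} = 1
G(12) = mex{1,1} = 0
G(13) = mex{0,0} = 1
G(14) = mex{1,1} = 0
G(15) = mex{0,0} = 1

1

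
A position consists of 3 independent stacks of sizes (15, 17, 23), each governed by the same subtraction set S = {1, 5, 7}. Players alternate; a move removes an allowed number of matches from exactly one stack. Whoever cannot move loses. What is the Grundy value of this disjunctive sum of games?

All stacks use S = {1, 5, 7}:
n :  0  1  2  3  4  5  6  7  8  9 10 11 12 13 14 15 16 17 18 19 20 21 22 23
G :  0  1  0  1  0  1  0  1  0  1  0  1  0  1  0  1  0  1  0  1  0  1  0  1
Stack A: G(15) = 1.
Stack B: G(17) = 1.
Stack C: G(23) = 1.
Combined Grundy value = 1 ⊕ 1 ⊕ 1 = 1.

1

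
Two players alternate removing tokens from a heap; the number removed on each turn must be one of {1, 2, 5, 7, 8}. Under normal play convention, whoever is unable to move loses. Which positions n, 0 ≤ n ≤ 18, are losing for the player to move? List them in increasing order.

0, 3, 6, 9, 12, 15, 18

G(0) = 0
G(1) = mex{0} = 1
G(2) = mex{1,0} = 2
G(3) = mex{2,1} = 0
G(4) = mex{0,2} = 1
G(5) = mex{1,0,0} = 2
G(6) = mex{2,1,1} = 0
G(7) = mex{0,2,2,0} = 1
G(8) = mex{1,0,0,1,0} = 2
G(9) = mex{2,1,1,2,1} = 0
G(10) = mex{0,2,2,0,2} = 1
G(11) = mex{1,0,0,1,0} = 2
G(12) = mex{2,1,1,2,1} = 0
G(13) = mex{0,2,2,0,2} = 1
G(14) = mex{1,0,0,1,0} = 2
G(15) = mex{2,1,1,2,1} = 0
G(16) = mex{0,2,2,0,2} = 1
G(17) = mex{1,0,0,1,0} = 2
G(18) = mex{2,1,1,2,1} = 0
P-positions are exactly the n with G(n) = 0.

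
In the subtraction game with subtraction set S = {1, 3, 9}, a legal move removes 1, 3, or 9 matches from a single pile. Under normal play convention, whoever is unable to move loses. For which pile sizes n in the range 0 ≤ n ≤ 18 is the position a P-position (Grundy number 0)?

0, 2, 4, 6, 8, 10, 12, 14, 16, 18

G(0) = 0
G(1) = mex{0} = 1
G(2) = mex{1} = 0
G(3) = mex{0,0} = 1
G(4) = mex{1,1} = 0
G(5) = mex{0,0} = 1
G(6) = mex{1,1} = 0
G(7) = mex{0,0} = 1
G(8) = mex{1,1} = 0
G(9) = mex{0,0,0} = 1
G(10) = mex{1,1,1} = 0
G(11) = mex{0,0,0} = 1
G(12) = mex{1,1,1} = 0
G(13) = mex{0,0,0} = 1
G(14) = mex{1,1,1} = 0
G(15) = mex{0,0,0} = 1
G(16) = mex{1,1,1} = 0
G(17) = mex{0,0,0} = 1
G(18) = mex{1,1,1} = 0
P-positions are exactly the n with G(n) = 0.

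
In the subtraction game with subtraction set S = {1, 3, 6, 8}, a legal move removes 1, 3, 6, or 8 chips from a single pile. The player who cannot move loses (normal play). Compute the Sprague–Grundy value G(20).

0

G(0) = 0
G(1) = mex{0} = 1
G(2) = mex{1} = 0
G(3) = mex{0,0} = 1
G(4) = mex{1,1} = 0
G(5) = mex{0,0} = 1
G(6) = mex{1,1,0} = 2
G(7) = mex{2,0,1} = 3
G(8) = mex{3,1,0,0} = 2
G(9) = mex{2,2,1,1} = 0
G(10) = mex{0,3,0,0} = 1
G(11) = mex{1,2,1,1} = 0
G(12) = mex{0,0,2,0} = 1
G(13) = mex{1,1,3,1} = 0
G(14) = mex{0,0,2,2} = 1
G(15) = mex{1,1,0,3} = 2
G(16) = mex{2,0,1,2} = 3
G(17) = mex{3,1,0,0} = 2
G(18) = mex{2,2,1,1} = 0
G(19) = mex{0,3,0,0} = 1
G(20) = mex{1,2,1,1} = 0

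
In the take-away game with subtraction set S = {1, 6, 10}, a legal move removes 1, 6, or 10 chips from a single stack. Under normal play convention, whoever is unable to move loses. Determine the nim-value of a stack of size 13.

2

G(0) = 0
G(1) = mex{0} = 1
G(2) = mex{1} = 0
G(3) = mex{0} = 1
G(4) = mex{1} = 0
G(5) = mex{0} = 1
G(6) = mex{1,0} = 2
G(7) = mex{2,1} = 0
G(8) = mex{0,0} = 1
G(9) = mex{1,1} = 0
G(10) = mex{0,0,0} = 1
G(11) = mex{1,1,1} = 0
G(12) = mex{0,2,0} = 1
G(13) = mex{1,0,1} = 2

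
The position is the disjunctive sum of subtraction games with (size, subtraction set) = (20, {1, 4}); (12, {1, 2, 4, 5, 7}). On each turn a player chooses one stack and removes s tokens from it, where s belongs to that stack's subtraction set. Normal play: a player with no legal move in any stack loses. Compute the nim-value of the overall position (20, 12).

0

Stack A, S = {1, 4}:
G(0) = 0
G(1) = mex{0} = 1
G(2) = mex{1} = 0
G(3) = mex{0} = 1
G(4) = mex{1,0} = 2
G(5) = mex{2,1} = 0
G(6) = mex{0,0} = 1
G(7) = mex{1,1} = 0
G(8) = mex{0,2} = 1
G(9) = mex{1,0} = 2
G(10) = mex{2,1} = 0
G(11) = mex{0,0} = 1
G(12) = mex{1,1} = 0
G(13) = mex{0,2} = 1
G(14) = mex{1,0} = 2
G(15) = mex{2,1} = 0
G(16) = mex{0,0} = 1
G(17) = mex{1,1} = 0
G(18) = mex{0,2} = 1
G(19) = mex{1,0} = 2
G(20) = mex{2,1} = 0
G_A(20) = 0.
Stack B, S = {1, 2, 4, 5, 7}:
G(0) = 0
G(1) = mex{0} = 1
G(2) = mex{1,0} = 2
G(3) = mex{2,1} = 0
G(4) = mex{0,2,0} = 1
G(5) = mex{1,0,1,0} = 2
G(6) = mex{2,1,2,1} = 0
G(7) = mex{0,2,0,2,0} = 1
G(8) = mex{1,0,1,0,1} = 2
G(9) = mex{2,1,2,1,2} = 0
G(10) = mex{0,2,0,2,0} = 1
G(11) = mex{1,0,1,0,1} = 2
G(12) = mex{2,1,2,1,2} = 0
G_B(12) = 0.
Combined Grundy value = 0 ⊕ 0 = 0.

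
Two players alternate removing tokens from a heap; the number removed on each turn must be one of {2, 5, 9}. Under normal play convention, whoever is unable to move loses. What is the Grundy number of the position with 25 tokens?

0

G(0) = 0
G(1) = mex{} = 0
G(2) = mex{0} = 1
G(3) = mex{0} = 1
G(4) = mex{1} = 0
G(5) = mex{1,0} = 2
G(6) = mex{0,0} = 1
G(7) = mex{2,1} = 0
G(8) = mex{1,1} = 0
G(9) = mex{0,0,0} = 1
G(10) = mex{0,2,0} = 1
G(11) = mex{1,1,1} = 0
G(12) = mex{1,0,1} = 2
G(13) = mex{0,0,0} = 1
G(14) = mex{2,1,2} = 0
G(15) = mex{1,1,1} = 0
G(16) = mex{0,0,0} = 1
G(17) = mex{0,2,0} = 1
G(18) = mex{1,1,1} = 0
G(19) = mex{1,0,1} = 2
G(20) = mex{0,0,0} = 1
G(21) = mex{2,1,2} = 0
G(22) = mex{1,1,1} = 0
G(23) = mex{0,0,0} = 1
G(24) = mex{0,2,0} = 1
G(25) = mex{1,1,1} = 0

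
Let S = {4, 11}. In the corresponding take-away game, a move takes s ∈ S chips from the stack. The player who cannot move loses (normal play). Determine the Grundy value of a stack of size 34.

1

n :  0  1  2  3  4  5  6  7  8  9 10 11 12 13 14 15 16 17 18 19 20 21 22 23 24 25 26 27 28 29 30 31 32 33 34
G :  0  0  0  0  1  1  1  1  0  0  0  2  1  1  1  0  0  0  0  1  1  1  1  0  0  0  2  1  1  1  0  0  0  0  1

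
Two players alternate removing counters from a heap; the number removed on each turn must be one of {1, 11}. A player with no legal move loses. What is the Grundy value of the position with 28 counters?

n :  0  1  2  3  4  5  6  7  8  9 10 11 12 13 14 15 16 17 18 19 20 21 22 23 24 25 26 27 28
G :  0  1  0  1  0  1  0  1  0  1  0  1  0  1  0  1  0  1  0  1  0  1  0  1  0  1  0  1  0

0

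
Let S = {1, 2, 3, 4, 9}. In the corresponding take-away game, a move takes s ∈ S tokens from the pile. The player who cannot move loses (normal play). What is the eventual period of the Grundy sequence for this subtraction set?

n :  0  1  2  3  4  5  6  7  8  9 10 11 12 13 14 15
G :  0  1  2  3  4  0  1  2  3  4  0  1  2  3  4  0
G(n+5) = G(n) holds for n = 0,…,8 (a full window of length max(S) = 9), so the sequence is purely periodic with period 5.

5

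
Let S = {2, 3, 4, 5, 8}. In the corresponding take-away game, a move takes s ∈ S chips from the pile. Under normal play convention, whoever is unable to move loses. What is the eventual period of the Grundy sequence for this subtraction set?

G(0) = 0
G(1) = mex{} = 0
G(2) = mex{0} = 1
G(3) = mex{0,0} = 1
G(4) = mex{1,0,0} = 2
G(5) = mex{1,1,0,0} = 2
G(6) = mex{2,1,1,0} = 3
G(7) = mex{2,2,1,1} = 0
G(8) = mex{3,2,2,1,0} = 4
G(9) = mex{0,3,2,2,0} = 1
G(10) = mex{4,0,3,2,1} = 5
G(11) = mex{1,4,0,3,1} = 2
G(12) = mex{5,1,4,0,2} = 3
G(13) = mex{2,5,1,4,2} = 0
G(14) = mex{3,2,5,1,3} = 0
G(15) = mex{0,3,2,5,0} = 1
G(16) = mex{0,0,3,2,4} = 1
G(17) = mex{1,0,0,3,1} = 2
G(18) = mex{1,1,0,0,5} = 2
G(19) = mex{2,1,1,0,2} = 3
G(20) = mex{2,2,1,1,3} = 0
G(21) = mex{3,2,2,1,0} = 4
G(22) = mex{0,3,2,2,0} = 1
G(23) = mex{4,0,3,2,1} = 5
G(24) = mex{1,4,0,3,1} = 2
G(25) = mex{5,1,4,0,2} = 3
G(26) = mex{2,5,1,4,2} = 0
G(27) = mex{3,2,5,1,3} = 0
G(n+13) = G(n) holds for n = 0,…,7 (a full window of length max(S) = 8), so the sequence is purely periodic with period 13.

13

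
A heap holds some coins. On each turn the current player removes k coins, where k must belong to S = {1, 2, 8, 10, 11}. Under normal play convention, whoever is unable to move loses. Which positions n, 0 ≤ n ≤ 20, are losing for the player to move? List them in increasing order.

n :  0  1  2  3  4  5  6  7  8  9 10 11 12 13 14 15 16 17 18 19 20
G :  0  1  2  0  1  2  0  1  2  0  1  2  0  1  2  0  1  2  0  1  2
P-positions are exactly the n with G(n) = 0.

0, 3, 6, 9, 12, 15, 18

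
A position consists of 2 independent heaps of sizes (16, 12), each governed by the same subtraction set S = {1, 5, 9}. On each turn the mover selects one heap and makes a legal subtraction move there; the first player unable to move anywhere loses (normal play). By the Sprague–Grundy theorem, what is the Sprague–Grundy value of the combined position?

All heaps use S = {1, 5, 9}:
G(0) = 0
G(1) = mex{0} = 1
G(2) = mex{1} = 0
G(3) = mex{0} = 1
G(4) = mex{1} = 0
G(5) = mex{0,0} = 1
G(6) = mex{1,1} = 0
G(7) = mex{0,0} = 1
G(8) = mex{1,1} = 0
G(9) = mex{0,0,0} = 1
G(10) = mex{1,1,1} = 0
G(11) = mex{0,0,0} = 1
G(12) = mex{1,1,1} = 0
G(13) = mex{0,0,0} = 1
G(14) = mex{1,1,1} = 0
G(15) = mex{0,0,0} = 1
G(16) = mex{1,1,1} = 0
Heap A: G(16) = 0.
Heap B: G(12) = 0.
Combined Grundy value = 0 ⊕ 0 = 0.

0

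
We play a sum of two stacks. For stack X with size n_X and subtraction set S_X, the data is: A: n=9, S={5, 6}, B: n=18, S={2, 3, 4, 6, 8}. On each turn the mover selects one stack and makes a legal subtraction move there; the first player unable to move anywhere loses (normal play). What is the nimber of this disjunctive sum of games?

5

Stack A, S = {5, 6}:
G(0) = 0
G(1) = mex{} = 0
G(2) = mex{} = 0
G(3) = mex{} = 0
G(4) = mex{} = 0
G(5) = mex{0} = 1
G(6) = mex{0,0} = 1
G(7) = mex{0,0} = 1
G(8) = mex{0,0} = 1
G(9) = mex{0,0} = 1
G_A(9) = 1.
Stack B, S = {2, 3, 4, 6, 8}:
n :  0  1  2  3  4  5  6  7  8  9 10 11 12 13 14 15 16 17 18
G :  0  0  1  1  2  2  3  3  4  4  0  0  1  1  2  2  3  3  4
G_B(18) = 4.
Combined Grundy value = 1 ⊕ 4 = 5.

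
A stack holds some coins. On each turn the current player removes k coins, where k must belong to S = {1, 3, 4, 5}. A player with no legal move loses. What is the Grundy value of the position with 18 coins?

0

n :  0  1  2  3  4  5  6  7  8  9 10 11 12 13 14 15 16 17 18
G :  0  1  0  1  2  3  2  3  0  1  0  1  2  3  2  3  0  1  0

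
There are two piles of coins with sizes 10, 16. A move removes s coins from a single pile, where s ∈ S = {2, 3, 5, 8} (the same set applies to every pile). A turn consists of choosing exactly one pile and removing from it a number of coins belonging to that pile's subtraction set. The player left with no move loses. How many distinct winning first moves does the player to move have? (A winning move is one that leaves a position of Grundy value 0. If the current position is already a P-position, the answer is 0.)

All piles use S = {2, 3, 5, 8}:
G(0) = 0
G(1) = mex{} = 0
G(2) = mex{0} = 1
G(3) = mex{0,0} = 1
G(4) = mex{1,0} = 2
G(5) = mex{1,1,0} = 2
G(6) = mex{2,1,0} = 3
G(7) = mex{2,2,1} = 0
G(8) = mex{3,2,1,0} = 4
G(9) = mex{0,3,2,0} = 1
G(10) = mex{4,0,2,1} = 3
G(11) = mex{1,4,3,1} = 0
G(12) = mex{3,1,0,2} = 4
G(13) = mex{0,3,4,2} = 1
G(14) = mex{4,0,1,3} = 2
G(15) = mex{1,4,3,0} = 2
G(16) = mex{2,1,0,4} = 3
Pile A: G(10) = 3.
Pile B: G(16) = 3.
Combined Grundy value = 3 ⊕ 3 = 0.
A winning move leaves total XOR = 0, i.e. changes one component's Grundy value g to g ⊕ X where X is the current total.
Pile A: target g' = 3⊕0 = 3, but every legal move changes the Grundy value (mex property), so 0 moves.
Pile B: target g' = 3⊕0 = 3, but every legal move changes the Grundy value (mex property), so 0 moves.

0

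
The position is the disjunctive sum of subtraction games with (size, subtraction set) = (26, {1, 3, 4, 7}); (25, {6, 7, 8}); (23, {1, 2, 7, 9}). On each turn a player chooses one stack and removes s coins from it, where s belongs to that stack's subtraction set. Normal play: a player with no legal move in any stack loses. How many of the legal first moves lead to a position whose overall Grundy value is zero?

0

Stack A, S = {1, 3, 4, 7}:
G(0) = 0
G(1) = mex{0} = 1
G(2) = mex{1} = 0
G(3) = mex{0,0} = 1
G(4) = mex{1,1,0} = 2
G(5) = mex{2,0,1} = 3
G(6) = mex{3,1,0} = 2
G(7) = mex{2,2,1,0} = 3
G(8) = mex{3,3,2,1} = 0
G(9) = mex{0,2,3,0} = 1
G(10) = mex{1,3,2,1} = 0
G(11) = mex{0,0,3,2} = 1
G(12) = mex{1,1,0,3} = 2
G(13) = mex{2,0,1,2} = 3
G(14) = mex{3,1,0,3} = 2
G(15) = mex{2,2,1,0} = 3
G(16) = mex{3,3,2,1} = 0
G(17) = mex{0,2,3,0} = 1
G(18) = mex{1,3,2,1} = 0
G(19) = mex{0,0,3,2} = 1
G(20) = mex{1,1,0,3} = 2
G(21) = mex{2,0,1,2} = 3
G(22) = mex{3,1,0,3} = 2
G(23) = mex{2,2,1,0} = 3
G(24) = mex{3,3,2,1} = 0
G(25) = mex{0,2,3,0} = 1
G(26) = mex{1,3,2,1} = 0
G_A(26) = 0.
Stack B, S = {6, 7, 8}:
n :  0  1  2  3  4  5  6  7  8  9 10 11 12 13 14 15 16 17 18 19 20 21 22 23 24 25
G :  0  0  0  0  0  0  1  1  1  1  1  1  2  2  0  0  0  0  0  0  1  1  1  1  1  1
G_B(25) = 1.
Stack C, S = {1, 2, 7, 9}:
G(0) = 0
G(1) = mex{0} = 1
G(2) = mex{1,0} = 2
G(3) = mex{2,1} = 0
G(4) = mex{0,2} = 1
G(5) = mex{1,0} = 2
G(6) = mex{2,1} = 0
G(7) = mex{0,2,0} = 1
G(8) = mex{1,0,1} = 2
G(9) = mex{2,1,2,0} = 3
G(10) = mex{3,2,0,1} = 4
G(11) = mex{4,3,1,2} = 0
G(12) = mex{0,4,2,0} = 1
G(13) = mex{1,0,0,1} = 2
G(14) = mex{2,1,1,2} = 0
G(15) = mex{0,2,2,0} = 1
G(16) = mex{1,0,3,1} = 2
G(17) = mex{2,1,4,2} = 0
G(18) = mex{0,2,0,3} = 1
G(19) = mex{1,0,1,4} = 2
G(20) = mex{2,1,2,0} = 3
G(21) = mex{3,2,0,1} = 4
G(22) = mex{4,3,1,2} = 0
G(23) = mex{0,4,2,0} = 1
G_C(23) = 1.
Combined Grundy value = 0 ⊕ 1 ⊕ 1 = 0.
A winning move leaves total XOR = 0, i.e. changes one component's Grundy value g to g ⊕ X where X is the current total.
Stack A: target g' = 0⊕0 = 0, but every legal move changes the Grundy value (mex property), so 0 moves.
Stack B: target g' = 1⊕0 = 1, but every legal move changes the Grundy value (mex property), so 0 moves.
Stack C: target g' = 1⊕0 = 1, but every legal move changes the Grundy value (mex property), so 0 moves.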